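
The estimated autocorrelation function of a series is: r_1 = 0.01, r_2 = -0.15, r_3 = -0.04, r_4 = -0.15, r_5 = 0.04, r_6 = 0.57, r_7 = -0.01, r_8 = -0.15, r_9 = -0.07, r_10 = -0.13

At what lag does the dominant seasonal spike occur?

The largest autocorrelation is r_6 = 0.57; the remaining lags stay at or below 0.04.
The dominant spike at lag 6 indicates a seasonal period of 6.

6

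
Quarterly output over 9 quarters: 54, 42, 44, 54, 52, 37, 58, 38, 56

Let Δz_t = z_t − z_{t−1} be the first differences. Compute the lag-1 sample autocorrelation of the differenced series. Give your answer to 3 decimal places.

First differences Δz: -12, 2, 10, -2, -15, 21, -20, 18
Mean of differences = 0.2500
Numerator Σ(Δz_t−Δz̄)(Δz_{t+1}−Δz̄) = -1088.0625
Denominator Σ(Δz_t−Δz̄)² = 1641.5000
r_1(Δz) = -1088.0625 / 1641.5000 = -0.663

-0.663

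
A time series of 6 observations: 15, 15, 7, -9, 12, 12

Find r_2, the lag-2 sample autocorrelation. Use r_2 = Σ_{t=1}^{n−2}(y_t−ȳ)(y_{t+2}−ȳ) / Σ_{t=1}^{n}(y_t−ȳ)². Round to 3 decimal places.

-0.448

Mean ȳ = (15 + 15 + 7 − 9 + 12 + 12)/6 = 8.6667
Σ(y_t−ȳ)(y_{t+2}−ȳ) = (-10.5556) + (-111.8889) + (-5.5556) + (-58.8889) = -186.8889
Denominator Σ(y_t−ȳ)² = 417.3333
r_2 = -186.8889 / 417.3333 = -0.448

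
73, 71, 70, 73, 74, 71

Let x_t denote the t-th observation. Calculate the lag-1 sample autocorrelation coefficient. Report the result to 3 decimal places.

-0.083

Mean x̄ = (73 + 71 + 70 + 73 + 74 + 71)/6 = 72.0000
Deviations from mean: 1.0000, -1.0000, -2.0000, 1.0000, 2.0000, -1.0000
Numerator Σ_{t=1}^{5}(x_t−x̄)(x_{t+1}−x̄) = -1.0000
Denominator Σ(x_t−x̄)² = 12.0000
r_1 = -1.0000 / 12.0000 = -0.083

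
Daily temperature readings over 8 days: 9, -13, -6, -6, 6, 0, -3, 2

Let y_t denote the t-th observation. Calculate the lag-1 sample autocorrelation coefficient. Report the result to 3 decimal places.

Mean ȳ = (9 − 13 − 6 − 6 + 6 + 0 − 3 + 2)/8 = -1.3750
Σ(y_t−ȳ)(y_{t+1}−ȳ) = (-120.6094) + (53.7656) + (21.3906) + (-34.1094) + (10.1406) + (-2.2344) + (-5.4844) = -77.1406
Denominator Σ(y_t−ȳ)² = 355.8750
r_1 = -77.1406 / 355.8750 = -0.217

-0.217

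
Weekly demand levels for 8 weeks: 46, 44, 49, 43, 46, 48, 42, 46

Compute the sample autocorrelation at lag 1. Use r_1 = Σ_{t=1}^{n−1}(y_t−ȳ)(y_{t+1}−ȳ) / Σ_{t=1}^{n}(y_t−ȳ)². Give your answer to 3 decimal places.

Mean ȳ = (46 + 44 + 49 + 43 + 46 + 48 + 42 + 46)/8 = 45.5000
Σ(y_t−ȳ)(y_{t+1}−ȳ) = (-0.7500) + (-5.2500) + (-8.7500) + (-1.2500) + (1.2500) + (-8.7500) + (-1.7500) = -25.2500
Denominator Σ(y_t−ȳ)² = 40.0000
r_1 = -25.2500 / 40.0000 = -0.631

-0.631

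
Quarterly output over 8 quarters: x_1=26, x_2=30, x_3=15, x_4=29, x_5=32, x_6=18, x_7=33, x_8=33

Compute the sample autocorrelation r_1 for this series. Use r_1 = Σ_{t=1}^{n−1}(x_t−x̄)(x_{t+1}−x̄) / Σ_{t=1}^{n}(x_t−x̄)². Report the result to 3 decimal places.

Mean x̄ = (26 + 30 + 15 + 29 + 32 + 18 + 33 + 33)/8 = 27.0000
Deviations from mean: -1.0000, 3.0000, -12.0000, 2.0000, 5.0000, -9.0000, 6.0000, 6.0000
Numerator Σ_{t=1}^{7}(x_t−x̄)(x_{t+1}−x̄) = -116.0000
Denominator Σ(x_t−x̄)² = 336.0000
r_1 = -116.0000 / 336.0000 = -0.345

-0.345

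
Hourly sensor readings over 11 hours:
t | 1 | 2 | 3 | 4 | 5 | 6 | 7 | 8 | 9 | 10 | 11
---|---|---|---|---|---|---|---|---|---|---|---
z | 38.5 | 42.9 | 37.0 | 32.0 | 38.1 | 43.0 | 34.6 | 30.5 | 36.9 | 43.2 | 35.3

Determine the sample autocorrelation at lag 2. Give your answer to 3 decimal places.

-0.742

Mean z̄ = (38.5 + 42.9 + 37.0 + 32.0 + 38.1 + 43.0 + 34.6 + 30.5 + 36.9 + 43.2 + 35.3)/11 = 37.4545
Numerator Σ_{t=1}^{9}(z_t−z̄)(z_{t+2}−z̄) = -138.3069
Denominator Σ(z_t−z̄)² = 186.3473
r_2 = -138.3069 / 186.3473 = -0.742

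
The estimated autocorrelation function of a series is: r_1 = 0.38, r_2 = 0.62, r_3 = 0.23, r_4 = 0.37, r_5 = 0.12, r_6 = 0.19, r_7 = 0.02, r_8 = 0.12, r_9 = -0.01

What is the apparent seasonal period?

2

The largest autocorrelation is r_2 = 0.62; the remaining lags stay at or below 0.38.
The dominant spike at lag 2 indicates a seasonal period of 2.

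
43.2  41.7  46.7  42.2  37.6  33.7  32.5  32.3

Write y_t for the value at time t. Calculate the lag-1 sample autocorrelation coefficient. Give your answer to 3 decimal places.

Mean ȳ = (43.2 + 41.7 + 46.7 + 42.2 + 37.6 + 33.7 + 32.5 + 32.3)/8 = 38.7375
Deviations from mean: 4.4625, 2.9625, 7.9625, 3.4625, -1.1375, -5.0375, -6.2375, -6.4375
Σ(y_t−ȳ)(y_{t+1}−ȳ) = (13.2202) + (23.5889) + (27.5702) + (-3.9386) + (5.7302) + (31.4214) + (40.1539) = 137.7461
Denominator Σ(y_t−ȳ)² = 211.0988
r_1 = 137.7461 / 211.0988 = 0.653

0.653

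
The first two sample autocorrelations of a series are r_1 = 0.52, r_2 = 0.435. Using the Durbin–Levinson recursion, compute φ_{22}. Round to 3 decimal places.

φ_{22} = (r_2 − r_1²) / (1 − r_1²)
r_1² = (0.52)² = 0.2704
Numerator = 0.435 − 0.2704 = 0.1646; denominator = 1 − 0.2704 = 0.7296
φ_{22} = 0.1646 / 0.7296 = 0.226

0.226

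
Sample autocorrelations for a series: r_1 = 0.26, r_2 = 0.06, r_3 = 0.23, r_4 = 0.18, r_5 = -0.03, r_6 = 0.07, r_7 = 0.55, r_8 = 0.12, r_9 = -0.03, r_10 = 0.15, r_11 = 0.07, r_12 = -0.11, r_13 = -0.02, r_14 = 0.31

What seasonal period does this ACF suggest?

7

The largest autocorrelation is r_7 = 0.55, with a weaker echo at lag 14 (0.31); the remaining lags stay at or below 0.26. The elevated value at lag 1 (0.26), dropping to 0.06 at lag 2, reflects decaying short-term dependence rather than seasonality.
The dominant spike at lag 7 indicates a seasonal period of 7.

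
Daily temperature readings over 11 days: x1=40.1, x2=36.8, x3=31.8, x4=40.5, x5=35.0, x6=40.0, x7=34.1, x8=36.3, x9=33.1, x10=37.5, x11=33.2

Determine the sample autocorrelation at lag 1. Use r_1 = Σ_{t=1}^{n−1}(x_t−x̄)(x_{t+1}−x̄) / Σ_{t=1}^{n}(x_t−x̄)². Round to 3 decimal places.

-0.482

Mean x̄ = (40.1 + 36.8 + 31.8 + 40.5 + 35.0 + 40.0 + 34.1 + 36.3 + 33.1 + 37.5 + 33.2)/11 = 36.2182
Numerator Σ_{t=1}^{10}(x_t−x̄)(x_{t+1}−x̄) = -45.3576
Denominator Σ(x_t−x̄)² = 94.0164
r_1 = -45.3576 / 94.0164 = -0.482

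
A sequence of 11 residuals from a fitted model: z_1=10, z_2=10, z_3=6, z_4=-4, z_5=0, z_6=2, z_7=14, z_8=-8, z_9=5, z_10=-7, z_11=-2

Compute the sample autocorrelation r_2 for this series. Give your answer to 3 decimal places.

Mean z̄ = (10 + 10 + 6 − 4 + 0 + 2 + 14 − 8 + 5 − 7 − 2)/11 = 2.3636
Numerator Σ_{t=1}^{9}(z_t−z̄)(z_{t+2}−z̄) = 65.3719
Denominator Σ(z_t−z̄)² = 532.5455
r_2 = 65.3719 / 532.5455 = 0.123

0.123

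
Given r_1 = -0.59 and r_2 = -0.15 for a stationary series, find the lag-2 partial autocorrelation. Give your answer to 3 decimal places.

φ_{22} = (r_2 − r_1²) / (1 − r_1²)
r_1² = (-0.59)² = 0.3481
Numerator = -0.15 − 0.3481 = -0.4981; denominator = 1 − 0.3481 = 0.6519
φ_{22} = -0.4981 / 0.6519 = -0.764

-0.764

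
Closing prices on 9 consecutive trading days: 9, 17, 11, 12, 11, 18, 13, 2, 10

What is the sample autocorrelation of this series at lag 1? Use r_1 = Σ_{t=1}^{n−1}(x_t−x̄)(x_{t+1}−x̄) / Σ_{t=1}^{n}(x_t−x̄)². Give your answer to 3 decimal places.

-0.059

Mean x̄ = (9 + 17 + 11 + 12 + 11 + 18 + 13 + 2 + 10)/9 = 11.4444
Numerator Σ_{t=1}^{8}(x_t−x̄)(x_{t+1}−x̄) = -10.3086
Denominator Σ(x_t−x̄)² = 174.2222
r_1 = -10.3086 / 174.2222 = -0.059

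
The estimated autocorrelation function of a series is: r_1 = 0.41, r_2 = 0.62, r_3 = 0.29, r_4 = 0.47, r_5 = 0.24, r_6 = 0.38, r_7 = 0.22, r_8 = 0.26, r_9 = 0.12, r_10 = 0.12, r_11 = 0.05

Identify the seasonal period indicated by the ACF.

2

The largest autocorrelation is r_2 = 0.62, with a weaker echo at lag 4 (0.47); the remaining lags stay at or below 0.41.
The dominant spike at lag 2 indicates a seasonal period of 2.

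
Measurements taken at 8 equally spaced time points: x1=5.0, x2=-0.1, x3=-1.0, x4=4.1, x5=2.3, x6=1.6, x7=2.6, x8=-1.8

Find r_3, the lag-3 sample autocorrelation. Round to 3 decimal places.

0.184

Mean x̄ = (5.0 − 0.1 − 1.0 + 4.1 + 2.3 + 1.6 + 2.6 − 1.8)/8 = 1.5875
Deviations from mean: 3.4125, -1.6875, -2.5875, 2.5125, 0.7125, 0.0125, 1.0125, -3.3875
Numerator Σ_{t=1}^{5}(x_t−x̄)(x_{t+3}−x̄) = 7.4695
Denominator Σ(x_t−x̄)² = 40.5088
r_3 = 7.4695 / 40.5088 = 0.184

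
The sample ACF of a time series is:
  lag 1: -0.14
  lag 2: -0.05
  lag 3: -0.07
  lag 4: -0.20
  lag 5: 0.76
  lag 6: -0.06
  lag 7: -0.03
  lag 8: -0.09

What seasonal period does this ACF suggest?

The largest autocorrelation is r_5 = 0.76; the remaining lags stay at or below -0.03.
The dominant spike at lag 5 indicates a seasonal period of 5.

5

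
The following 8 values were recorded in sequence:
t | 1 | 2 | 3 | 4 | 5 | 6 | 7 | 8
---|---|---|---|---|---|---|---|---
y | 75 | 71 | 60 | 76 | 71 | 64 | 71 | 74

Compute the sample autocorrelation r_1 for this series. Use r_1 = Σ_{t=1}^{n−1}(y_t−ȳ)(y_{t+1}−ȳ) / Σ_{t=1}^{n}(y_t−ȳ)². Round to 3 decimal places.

Mean ȳ = (75 + 71 + 60 + 76 + 71 + 64 + 71 + 74)/8 = 70.2500
Σ(y_t−ȳ)(y_{t+1}−ȳ) = (3.5625) + (-7.6875) + (-58.9375) + (4.3125) + (-4.6875) + (-4.6875) + (2.8125) = -65.3125
Denominator Σ(y_t−ȳ)² = 215.5000
r_1 = -65.3125 / 215.5000 = -0.303

-0.303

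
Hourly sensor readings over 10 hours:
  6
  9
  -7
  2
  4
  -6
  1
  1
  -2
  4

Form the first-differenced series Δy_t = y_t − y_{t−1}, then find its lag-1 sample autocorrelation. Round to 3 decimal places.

First differences Δy: 3, -16, 9, 2, -10, 7, 0, -3, 6
Mean of differences = -0.2222
Numerator Σ(Δy_t−Δȳ)(Δy_{t+1}−Δȳ) = -284.4938
Denominator Σ(Δy_t−Δȳ)² = 543.5556
r_1(Δy) = -284.4938 / 543.5556 = -0.523

-0.523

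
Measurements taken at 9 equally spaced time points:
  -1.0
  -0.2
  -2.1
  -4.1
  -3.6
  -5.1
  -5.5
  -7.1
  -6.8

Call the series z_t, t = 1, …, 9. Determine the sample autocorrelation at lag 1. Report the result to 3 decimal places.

0.684

Mean z̄ = (-1.0 − 0.2 − 2.1 − 4.1 − 3.6 − 5.1 − 5.5 − 7.1 − 6.8)/9 = -3.9444
Numerator Σ_{t=1}^{8}(z_t−z̄)(z_{t+1}−z̄) = 32.9102
Denominator Σ(z_t−z̄)² = 48.1022
r_1 = 32.9102 / 48.1022 = 0.684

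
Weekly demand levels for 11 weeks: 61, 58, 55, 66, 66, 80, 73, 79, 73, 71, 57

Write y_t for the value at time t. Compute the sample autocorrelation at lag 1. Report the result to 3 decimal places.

Mean ȳ = (61 + 58 + 55 + 66 + 66 + 80 + 73 + 79 + 73 + 71 + 57)/11 = 67.1818
Numerator Σ_{t=1}^{10}(y_t−ȳ)(y_{t+1}−ȳ) = 364.6942
Denominator Σ(y_t−ȳ)² = 763.6364
r_1 = 364.6942 / 763.6364 = 0.478

0.478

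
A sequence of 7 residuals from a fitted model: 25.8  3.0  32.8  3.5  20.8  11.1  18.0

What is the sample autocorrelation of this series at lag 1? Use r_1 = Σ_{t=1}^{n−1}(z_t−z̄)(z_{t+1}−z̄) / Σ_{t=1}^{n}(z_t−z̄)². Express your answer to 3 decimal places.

Mean z̄ = (25.8 + 3.0 + 32.8 + 3.5 + 20.8 + 11.1 + 18.0)/7 = 16.4286
Deviations from mean: 9.3714, -13.4286, 16.3714, -12.9286, 4.3714, -5.3286, 1.5714
Σ(z_t−z̄)(z_{t+1}−z̄) = (-125.8449) + (-219.8449) + (-211.6592) + (-56.5163) + (-23.2935) + (-8.3735) = -645.5322
Denominator Σ(z_t−z̄)² = 753.2943
r_1 = -645.5322 / 753.2943 = -0.857

-0.857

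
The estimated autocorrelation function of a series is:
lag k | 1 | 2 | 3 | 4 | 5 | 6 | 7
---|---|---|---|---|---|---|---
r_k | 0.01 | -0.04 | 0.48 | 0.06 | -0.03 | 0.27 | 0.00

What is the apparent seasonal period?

3

The largest autocorrelation is r_3 = 0.48, with a weaker echo at lag 6 (0.27); the remaining lags stay at or below 0.06.
The dominant spike at lag 3 indicates a seasonal period of 3.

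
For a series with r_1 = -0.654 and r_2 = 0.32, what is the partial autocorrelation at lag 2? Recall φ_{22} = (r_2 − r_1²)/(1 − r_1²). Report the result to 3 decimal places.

-0.188

φ_{22} = (r_2 − r_1²) / (1 − r_1²)
r_1² = (-0.654)² = 0.427716
Numerator = 0.32 − 0.4277 = -0.1077; denominator = 1 − 0.4277 = 0.5723
φ_{22} = -0.1077 / 0.5723 = -0.188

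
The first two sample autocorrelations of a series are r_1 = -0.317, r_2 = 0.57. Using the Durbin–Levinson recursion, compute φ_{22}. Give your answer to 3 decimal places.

0.522

φ_{22} = (r_2 − r_1²) / (1 − r_1²)
r_1² = (-0.317)² = 0.100489
Numerator = 0.57 − 0.1005 = 0.4695; denominator = 1 − 0.1005 = 0.8995
φ_{22} = 0.4695 / 0.8995 = 0.522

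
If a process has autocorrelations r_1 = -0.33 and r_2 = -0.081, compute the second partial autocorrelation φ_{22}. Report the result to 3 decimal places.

-0.213

φ_{22} = (r_2 − r_1²) / (1 − r_1²)
r_1² = (-0.33)² = 0.1089
Numerator = -0.081 − 0.1089 = -0.1899; denominator = 1 − 0.1089 = 0.8911
φ_{22} = -0.1899 / 0.8911 = -0.213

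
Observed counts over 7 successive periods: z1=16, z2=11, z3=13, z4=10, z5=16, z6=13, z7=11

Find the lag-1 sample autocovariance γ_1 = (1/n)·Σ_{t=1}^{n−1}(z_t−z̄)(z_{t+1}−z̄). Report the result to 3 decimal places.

-2.187

Mean z̄ = (16 + 11 + 13 + 10 + 16 + 13 + 11)/7 = 12.8571
Σ_{t=1}^{6}(z_t−z̄)(z_{t+1}−z̄) = -15.3061
γ_1 = -15.3061 / 7 = -2.187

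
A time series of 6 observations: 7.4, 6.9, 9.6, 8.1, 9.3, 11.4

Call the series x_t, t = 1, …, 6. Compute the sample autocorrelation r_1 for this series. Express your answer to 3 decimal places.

0.110

Mean x̄ = (7.4 + 6.9 + 9.6 + 8.1 + 9.3 + 11.4)/6 = 8.7833
Σ(x_t−x̄)(x_{t+1}−x̄) = (2.6053) + (-1.5381) + (-0.5581) + (-0.3531) + (1.3519) = 1.5081
Denominator Σ(x_t−x̄)² = 13.7083
r_1 = 1.5081 / 13.7083 = 0.110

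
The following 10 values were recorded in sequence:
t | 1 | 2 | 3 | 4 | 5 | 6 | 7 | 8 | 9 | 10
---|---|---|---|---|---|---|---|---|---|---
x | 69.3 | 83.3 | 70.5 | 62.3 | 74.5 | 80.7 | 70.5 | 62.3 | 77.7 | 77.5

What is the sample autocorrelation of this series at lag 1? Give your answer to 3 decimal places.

Mean x̄ = (69.3 + 83.3 + 70.5 + 62.3 + 74.5 + 80.7 + 70.5 + 62.3 + 77.7 + 77.5)/10 = 72.8600
Numerator Σ_{t=1}^{9}(x_t−x̄)(x_{t+1}−x̄) = -63.5776
Denominator Σ(x_t−x̄)² = 464.9440
r_1 = -63.5776 / 464.9440 = -0.137

-0.137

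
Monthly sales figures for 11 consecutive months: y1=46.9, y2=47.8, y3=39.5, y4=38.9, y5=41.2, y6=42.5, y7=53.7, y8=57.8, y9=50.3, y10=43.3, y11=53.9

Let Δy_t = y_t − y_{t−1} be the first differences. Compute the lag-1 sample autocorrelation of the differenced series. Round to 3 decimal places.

First differences Δy: 0.9, -8.3, -0.6, 2.3, 1.3, 11.2, 4.1, -7.5, -7.0, 10.6
Mean of differences = 0.7000
Numerator Σ(Δy_t−Δȳ)(Δy_{t+1}−Δȳ) = 9.8100
Denominator Σ(Δy_t−Δȳ)² = 432.0000
r_1(Δy) = 9.8100 / 432.0000 = 0.023

0.023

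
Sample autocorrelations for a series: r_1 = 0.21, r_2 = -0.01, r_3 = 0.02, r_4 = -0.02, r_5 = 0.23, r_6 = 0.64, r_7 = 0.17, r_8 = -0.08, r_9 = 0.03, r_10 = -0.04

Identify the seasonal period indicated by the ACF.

The largest autocorrelation is r_6 = 0.64; the remaining lags stay at or below 0.23.
The dominant spike at lag 6 indicates a seasonal period of 6.

6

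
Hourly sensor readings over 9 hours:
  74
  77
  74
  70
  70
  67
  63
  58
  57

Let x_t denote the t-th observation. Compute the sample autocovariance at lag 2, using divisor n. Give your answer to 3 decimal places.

Mean x̄ = (74 + 77 + 74 + 70 + 70 + 67 + 63 + 58 + 57)/9 = 67.7778
Σ_{t=1}^{7}(x_t−x̄)(x_{t+2}−x̄) = 119.7901
γ_2 = 119.7901 / 9 = 13.310

13.310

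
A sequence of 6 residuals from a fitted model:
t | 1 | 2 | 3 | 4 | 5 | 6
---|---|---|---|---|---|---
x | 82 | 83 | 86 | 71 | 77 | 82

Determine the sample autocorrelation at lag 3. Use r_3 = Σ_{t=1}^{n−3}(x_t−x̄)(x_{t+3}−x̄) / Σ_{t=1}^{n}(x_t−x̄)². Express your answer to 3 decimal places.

Mean x̄ = (82 + 83 + 86 + 71 + 77 + 82)/6 = 80.1667
Σ(x_t−x̄)(x_{t+3}−x̄) = (-16.8056) + (-8.9722) + (10.6944) = -15.0833
Denominator Σ(x_t−x̄)² = 142.8333
r_3 = -15.0833 / 142.8333 = -0.106

-0.106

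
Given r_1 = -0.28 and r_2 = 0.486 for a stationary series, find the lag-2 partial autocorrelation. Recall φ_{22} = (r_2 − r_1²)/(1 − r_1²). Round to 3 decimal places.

φ_{22} = (r_2 − r_1²) / (1 − r_1²)
r_1² = (-0.28)² = 0.0784
Numerator = 0.486 − 0.0784 = 0.4076; denominator = 1 − 0.0784 = 0.9216
φ_{22} = 0.4076 / 0.9216 = 0.442

0.442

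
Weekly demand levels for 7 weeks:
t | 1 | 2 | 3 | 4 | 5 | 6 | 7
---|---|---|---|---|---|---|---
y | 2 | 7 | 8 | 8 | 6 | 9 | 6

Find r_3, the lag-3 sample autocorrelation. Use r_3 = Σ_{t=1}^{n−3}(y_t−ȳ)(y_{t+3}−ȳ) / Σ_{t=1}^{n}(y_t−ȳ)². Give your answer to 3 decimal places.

Mean ȳ = (2 + 7 + 8 + 8 + 6 + 9 + 6)/7 = 6.5714
Deviations from mean: -4.5714, 0.4286, 1.4286, 1.4286, -0.5714, 2.4286, -0.5714
Σ(y_t−ȳ)(y_{t+3}−ȳ) = (-6.5306) + (-0.2449) + (3.4694) + (-0.8163) = -4.1224
Denominator Σ(y_t−ȳ)² = 31.7143
r_3 = -4.1224 / 31.7143 = -0.130

-0.130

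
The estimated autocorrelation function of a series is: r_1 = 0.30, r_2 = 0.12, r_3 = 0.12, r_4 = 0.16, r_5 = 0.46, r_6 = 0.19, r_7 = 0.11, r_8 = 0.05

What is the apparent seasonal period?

5

The largest autocorrelation is r_5 = 0.46; the remaining lags stay at or below 0.30. The elevated value at lag 1 (0.30), dropping to 0.12 at lag 2, reflects decaying short-term dependence rather than seasonality.
The dominant spike at lag 5 indicates a seasonal period of 5.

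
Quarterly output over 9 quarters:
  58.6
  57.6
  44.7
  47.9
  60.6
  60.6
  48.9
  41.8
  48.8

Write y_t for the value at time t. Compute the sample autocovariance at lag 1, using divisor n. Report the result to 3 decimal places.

11.400

Mean ȳ = (58.6 + 57.6 + 44.7 + 47.9 + 60.6 + 60.6 + 48.9 + 41.8 + 48.8)/9 = 52.1667
Σ_{t=1}^{8}(y_t−ȳ)(y_{t+1}−ȳ) = 102.5989
γ_1 = 102.5989 / 9 = 11.400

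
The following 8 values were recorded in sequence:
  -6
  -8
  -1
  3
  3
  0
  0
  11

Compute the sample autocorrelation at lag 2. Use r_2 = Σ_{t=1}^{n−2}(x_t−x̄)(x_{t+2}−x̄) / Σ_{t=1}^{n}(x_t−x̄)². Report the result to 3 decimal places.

Mean x̄ = (-6 − 8 − 1 + 3 + 3 + 0 + 0 + 11)/8 = 0.2500
Numerator Σ_{t=1}^{6}(x_t−x̄)(x_{t+2}−x̄) = -22.3750
Denominator Σ(x_t−x̄)² = 239.5000
r_2 = -22.3750 / 239.5000 = -0.093

-0.093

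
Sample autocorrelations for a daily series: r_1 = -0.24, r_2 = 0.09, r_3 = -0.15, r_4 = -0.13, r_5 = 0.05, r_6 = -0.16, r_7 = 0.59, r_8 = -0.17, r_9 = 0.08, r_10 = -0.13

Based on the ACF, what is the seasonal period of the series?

7

The largest autocorrelation is r_7 = 0.59; the remaining lags stay at or below 0.09.
The dominant spike at lag 7 indicates a seasonal period of 7.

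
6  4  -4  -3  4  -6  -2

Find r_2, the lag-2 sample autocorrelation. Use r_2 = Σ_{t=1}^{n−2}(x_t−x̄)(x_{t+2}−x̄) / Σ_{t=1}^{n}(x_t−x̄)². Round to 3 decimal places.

Mean x̄ = (6 + 4 − 4 − 3 + 4 − 6 − 2)/7 = -0.1429
Deviations from mean: 6.1429, 4.1429, -3.8571, -2.8571, 4.1429, -5.8571, -1.8571
Σ(x_t−x̄)(x_{t+2}−x̄) = (-23.6939) + (-11.8367) + (-15.9796) + (16.7347) + (-7.6939) = -42.4694
Denominator Σ(x_t−x̄)² = 132.8571
r_2 = -42.4694 / 132.8571 = -0.320

-0.320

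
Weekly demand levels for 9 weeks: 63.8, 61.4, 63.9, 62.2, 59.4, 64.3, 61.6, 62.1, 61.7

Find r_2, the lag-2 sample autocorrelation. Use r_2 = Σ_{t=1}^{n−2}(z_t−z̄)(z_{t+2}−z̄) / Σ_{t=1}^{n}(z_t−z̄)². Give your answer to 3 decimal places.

Mean z̄ = (63.8 + 61.4 + 63.9 + 62.2 + 59.4 + 64.3 + 61.6 + 62.1 + 61.7)/9 = 62.2667
Numerator Σ_{t=1}^{7}(z_t−z̄)(z_{t+2}−z̄) = -0.3056
Denominator Σ(z_t−z̄)² = 18.9200
r_2 = -0.3056 / 18.9200 = -0.016

-0.016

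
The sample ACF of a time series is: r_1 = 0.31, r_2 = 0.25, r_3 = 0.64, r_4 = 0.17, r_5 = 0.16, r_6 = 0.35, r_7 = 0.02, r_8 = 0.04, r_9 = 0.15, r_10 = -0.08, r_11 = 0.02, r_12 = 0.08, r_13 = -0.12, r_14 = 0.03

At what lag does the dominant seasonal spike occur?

3

The largest autocorrelation is r_3 = 0.64, with a weaker echo at lag 6 (0.35); the remaining lags stay at or below 0.31. The elevated value at lag 1 (0.31), dropping to 0.25 at lag 2, reflects decaying short-term dependence rather than seasonality.
The dominant spike at lag 3 indicates a seasonal period of 3.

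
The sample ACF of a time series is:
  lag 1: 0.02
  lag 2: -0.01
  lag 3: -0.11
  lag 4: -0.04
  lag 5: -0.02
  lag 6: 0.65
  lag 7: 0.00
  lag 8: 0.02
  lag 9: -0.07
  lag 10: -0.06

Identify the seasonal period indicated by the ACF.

The largest autocorrelation is r_6 = 0.65; the remaining lags stay at or below 0.02.
The dominant spike at lag 6 indicates a seasonal period of 6.

6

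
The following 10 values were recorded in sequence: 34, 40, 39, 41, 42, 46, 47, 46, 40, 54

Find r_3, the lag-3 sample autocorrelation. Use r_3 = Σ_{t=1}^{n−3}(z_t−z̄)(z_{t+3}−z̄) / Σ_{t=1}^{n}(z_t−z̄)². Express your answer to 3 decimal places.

0.121

Mean z̄ = (34 + 40 + 39 + 41 + 42 + 46 + 47 + 46 + 40 + 54)/10 = 42.9000
Σ(z_t−z̄)(z_{t+3}−z̄) = (16.9100) + (2.6100) + (-12.0900) + (-7.7900) + (-2.7900) + (-8.9900) + (45.5100) = 33.3700
Denominator Σ(z_t−z̄)² = 274.9000
r_3 = 33.3700 / 274.9000 = 0.121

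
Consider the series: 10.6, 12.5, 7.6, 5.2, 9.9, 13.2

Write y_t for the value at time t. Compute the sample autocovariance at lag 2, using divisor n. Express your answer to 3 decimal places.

Mean ȳ = (10.6 + 12.5 + 7.6 + 5.2 + 9.9 + 13.2)/6 = 9.8333
Σ_{t=1}^{4}(y_t−ȳ)(y_{t+2}−ȳ) = -29.8156
γ_2 = -29.8156 / 6 = -4.969

-4.969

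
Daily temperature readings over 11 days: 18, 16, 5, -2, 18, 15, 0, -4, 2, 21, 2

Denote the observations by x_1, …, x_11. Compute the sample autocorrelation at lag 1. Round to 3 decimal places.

0.014

Mean x̄ = (18 + 16 + 5 − 2 + 18 + 15 + 0 − 4 + 2 + 21 + 2)/11 = 8.2727
Numerator Σ_{t=1}^{10}(x_t−x̄)(x_{t+1}−x̄) = 12.1983
Denominator Σ(x_t−x̄)² = 870.1818
r_1 = 12.1983 / 870.1818 = 0.014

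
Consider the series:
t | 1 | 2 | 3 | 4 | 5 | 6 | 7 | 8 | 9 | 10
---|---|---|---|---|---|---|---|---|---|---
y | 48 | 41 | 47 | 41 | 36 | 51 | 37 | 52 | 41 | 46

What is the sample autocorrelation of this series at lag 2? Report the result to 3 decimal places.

Mean ȳ = (48 + 41 + 47 + 41 + 36 + 51 + 37 + 52 + 41 + 46)/10 = 44.0000
Numerator Σ_{t=1}^{8}(y_t−ȳ)(y_{t+2}−ȳ) = 125.0000
Denominator Σ(y_t−ȳ)² = 282.0000
r_2 = 125.0000 / 282.0000 = 0.443

0.443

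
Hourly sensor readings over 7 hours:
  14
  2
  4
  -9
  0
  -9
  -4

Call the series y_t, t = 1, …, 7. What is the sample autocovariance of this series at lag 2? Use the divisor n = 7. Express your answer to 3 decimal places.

16.773

Mean ȳ = (14 + 2 + 4 − 9 + 0 − 9 − 4)/7 = -0.2857
Σ_{t=1}^{5}(y_t−ȳ)(y_{t+2}−ȳ) = 117.4082
γ_2 = 117.4082 / 7 = 16.773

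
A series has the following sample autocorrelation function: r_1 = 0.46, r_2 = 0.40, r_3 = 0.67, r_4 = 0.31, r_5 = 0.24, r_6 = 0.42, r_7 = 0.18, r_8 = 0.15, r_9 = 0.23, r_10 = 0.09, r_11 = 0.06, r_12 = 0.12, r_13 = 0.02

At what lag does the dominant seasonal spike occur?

3

The largest autocorrelation is r_3 = 0.67; the remaining lags stay at or below 0.46. The elevated value at lag 1 (0.46), dropping to 0.40 at lag 2, reflects decaying short-term dependence rather than seasonality.
The dominant spike at lag 3 indicates a seasonal period of 3.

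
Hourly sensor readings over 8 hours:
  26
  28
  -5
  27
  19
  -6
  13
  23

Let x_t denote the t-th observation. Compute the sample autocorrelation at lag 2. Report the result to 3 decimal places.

-0.411

Mean x̄ = (26 + 28 − 5 + 27 + 19 − 6 + 13 + 23)/8 = 15.6250
Deviations from mean: 10.3750, 12.3750, -20.6250, 11.3750, 3.3750, -21.6250, -2.6250, 7.3750
Σ(x_t−x̄)(x_{t+2}−x̄) = (-213.9844) + (140.7656) + (-69.6094) + (-245.9844) + (-8.8594) + (-159.4844) = -557.1563
Denominator Σ(x_t−x̄)² = 1355.8750
r_2 = -557.1563 / 1355.8750 = -0.411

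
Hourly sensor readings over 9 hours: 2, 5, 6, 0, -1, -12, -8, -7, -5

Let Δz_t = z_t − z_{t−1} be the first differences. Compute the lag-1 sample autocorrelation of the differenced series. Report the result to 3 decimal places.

First differences Δz: 3, 1, -6, -1, -11, 4, 1, 2
Mean of differences = -0.8750
Numerator Σ(Δz_t−Δz̄)(Δz_{t+1}−Δz̄) = -35.2656
Denominator Σ(Δz_t−Δz̄)² = 182.8750
r_1(Δz) = -35.2656 / 182.8750 = -0.193

-0.193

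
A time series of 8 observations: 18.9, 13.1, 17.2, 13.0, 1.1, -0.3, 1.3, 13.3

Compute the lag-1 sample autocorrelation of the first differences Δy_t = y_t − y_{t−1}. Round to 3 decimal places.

0.092

First differences Δy: -5.8, 4.1, -4.2, -11.9, -1.4, 1.6, 12.0
Mean of differences = -0.8000
Numerator Σ(Δy_t−Δȳ)(Δy_{t+1}−Δȳ) = 32.5200
Denominator Σ(Δy_t−Δȳ)² = 353.7400
r_1(Δy) = 32.5200 / 353.7400 = 0.092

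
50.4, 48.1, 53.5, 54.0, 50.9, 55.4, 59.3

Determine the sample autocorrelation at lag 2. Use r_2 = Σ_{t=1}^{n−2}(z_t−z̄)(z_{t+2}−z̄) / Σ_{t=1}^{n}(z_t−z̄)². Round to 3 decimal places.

Mean z̄ = (50.4 + 48.1 + 53.5 + 54.0 + 50.9 + 55.4 + 59.3)/7 = 53.0857
Σ(z_t−z̄)(z_{t+2}−z̄) = (-1.1127) + (-4.5584) + (-0.9055) + (2.1159) + (-13.5827) = -18.0433
Denominator Σ(z_t−z̄)² = 81.8286
r_2 = -18.0433 / 81.8286 = -0.221

-0.221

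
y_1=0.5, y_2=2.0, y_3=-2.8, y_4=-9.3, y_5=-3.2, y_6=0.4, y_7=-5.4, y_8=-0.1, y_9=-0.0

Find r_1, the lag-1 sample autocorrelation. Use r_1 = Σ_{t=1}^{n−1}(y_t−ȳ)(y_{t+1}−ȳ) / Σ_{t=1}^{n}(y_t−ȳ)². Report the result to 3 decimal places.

0.076

Mean ȳ = (0.5 + 2.0 − 2.8 − 9.3 − 3.2 + 0.4 − 5.4 − 0.1 − 0.0)/9 = -1.9889
Numerator Σ_{t=1}^{8}(y_t−ȳ)(y_{t+1}−ȳ) = 7.7488
Denominator Σ(y_t−ȳ)² = 102.5489
r_1 = 7.7488 / 102.5489 = 0.076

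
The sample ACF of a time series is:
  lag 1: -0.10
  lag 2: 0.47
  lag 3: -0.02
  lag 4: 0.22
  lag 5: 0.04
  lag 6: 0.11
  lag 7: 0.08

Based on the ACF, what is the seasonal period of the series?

2

The largest autocorrelation is r_2 = 0.47, with a weaker echo at lag 4 (0.22); the remaining lags stay at or below 0.11.
The dominant spike at lag 2 indicates a seasonal period of 2.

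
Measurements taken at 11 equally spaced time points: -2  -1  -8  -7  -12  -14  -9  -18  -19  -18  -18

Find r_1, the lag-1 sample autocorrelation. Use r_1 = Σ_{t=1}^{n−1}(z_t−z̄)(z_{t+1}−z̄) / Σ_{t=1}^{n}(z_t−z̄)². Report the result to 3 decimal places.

Mean z̄ = (-2 − 1 − 8 − 7 − 12 − 14 − 9 − 18 − 19 − 18 − 18)/11 = -11.4545
Numerator Σ_{t=1}^{10}(z_t−z̄)(z_{t+1}−z̄) = 268.6116
Denominator Σ(z_t−z̄)² = 428.7273
r_1 = 268.6116 / 428.7273 = 0.627

0.627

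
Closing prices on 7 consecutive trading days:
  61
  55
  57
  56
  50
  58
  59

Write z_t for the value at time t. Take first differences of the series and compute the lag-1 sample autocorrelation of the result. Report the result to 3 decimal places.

-0.333

First differences Δz: -6, 2, -1, -6, 8, 1
Mean of differences = -0.3333
Numerator Σ(Δz_t−Δz̄)(Δz_{t+1}−Δz̄) = -47.1111
Denominator Σ(Δz_t−Δz̄)² = 141.3333
r_1(Δz) = -47.1111 / 141.3333 = -0.333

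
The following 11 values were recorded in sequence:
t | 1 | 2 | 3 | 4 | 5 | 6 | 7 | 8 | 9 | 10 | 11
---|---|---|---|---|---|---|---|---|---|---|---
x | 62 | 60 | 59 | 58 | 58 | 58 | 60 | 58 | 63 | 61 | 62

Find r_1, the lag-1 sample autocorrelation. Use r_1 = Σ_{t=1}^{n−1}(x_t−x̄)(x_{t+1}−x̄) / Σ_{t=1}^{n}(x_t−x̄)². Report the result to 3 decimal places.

0.245

Mean x̄ = (62 + 60 + 59 + 58 + 58 + 58 + 60 + 58 + 63 + 61 + 62)/11 = 59.9091
Numerator Σ_{t=1}^{10}(x_t−x̄)(x_{t+1}−x̄) = 8.5372
Denominator Σ(x_t−x̄)² = 34.9091
r_1 = 8.5372 / 34.9091 = 0.245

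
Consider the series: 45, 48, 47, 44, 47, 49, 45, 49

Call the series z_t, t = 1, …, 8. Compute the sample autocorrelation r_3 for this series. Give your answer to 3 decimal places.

Mean z̄ = (45 + 48 + 47 + 44 + 47 + 49 + 45 + 49)/8 = 46.7500
Numerator Σ_{t=1}^{5}(z_t−z̄)(z_{t+3}−z̄) = 11.0625
Denominator Σ(z_t−z̄)² = 25.5000
r_3 = 11.0625 / 25.5000 = 0.434

0.434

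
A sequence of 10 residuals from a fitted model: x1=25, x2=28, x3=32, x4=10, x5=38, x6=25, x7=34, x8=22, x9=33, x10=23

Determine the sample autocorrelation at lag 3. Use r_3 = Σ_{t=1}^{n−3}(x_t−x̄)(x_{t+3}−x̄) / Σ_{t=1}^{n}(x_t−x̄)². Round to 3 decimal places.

Mean x̄ = (25 + 28 + 32 + 10 + 38 + 25 + 34 + 22 + 33 + 23)/10 = 27.0000
Σ(x_t−x̄)(x_{t+3}−x̄) = (34.0000) + (11.0000) + (-10.0000) + (-119.0000) + (-55.0000) + (-12.0000) + (-28.0000) = -179.0000
Denominator Σ(x_t−x̄)² = 570.0000
r_3 = -179.0000 / 570.0000 = -0.314

-0.314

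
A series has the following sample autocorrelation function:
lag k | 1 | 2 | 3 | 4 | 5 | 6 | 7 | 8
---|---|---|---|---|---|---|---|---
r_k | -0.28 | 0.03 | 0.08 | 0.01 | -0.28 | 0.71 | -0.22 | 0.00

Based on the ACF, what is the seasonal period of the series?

The largest autocorrelation is r_6 = 0.71; the remaining lags stay at or below 0.08.
The dominant spike at lag 6 indicates a seasonal period of 6.

6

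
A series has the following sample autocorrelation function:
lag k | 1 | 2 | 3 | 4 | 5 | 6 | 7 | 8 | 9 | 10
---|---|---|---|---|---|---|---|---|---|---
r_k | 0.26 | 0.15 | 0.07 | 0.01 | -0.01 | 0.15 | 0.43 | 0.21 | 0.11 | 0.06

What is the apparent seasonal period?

The largest autocorrelation is r_7 = 0.43; the remaining lags stay at or below 0.26. The elevated value at lag 1 (0.26), dropping to 0.15 at lag 2, reflects decaying short-term dependence rather than seasonality.
The dominant spike at lag 7 indicates a seasonal period of 7.

7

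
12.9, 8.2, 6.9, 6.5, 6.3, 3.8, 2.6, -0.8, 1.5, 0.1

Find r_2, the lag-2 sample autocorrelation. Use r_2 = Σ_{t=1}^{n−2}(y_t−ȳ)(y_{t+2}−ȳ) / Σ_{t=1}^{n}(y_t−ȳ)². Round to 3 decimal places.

Mean ȳ = (12.9 + 8.2 + 6.9 + 6.5 + 6.3 + 3.8 + 2.6 − 0.8 + 1.5 + 0.1)/10 = 4.8000
Numerator Σ_{t=1}^{8}(y_t−ȳ)(y_{t+2}−ȳ) = 60.1200
Denominator Σ(y_t−ȳ)² = 156.9000
r_2 = 60.1200 / 156.9000 = 0.383

0.383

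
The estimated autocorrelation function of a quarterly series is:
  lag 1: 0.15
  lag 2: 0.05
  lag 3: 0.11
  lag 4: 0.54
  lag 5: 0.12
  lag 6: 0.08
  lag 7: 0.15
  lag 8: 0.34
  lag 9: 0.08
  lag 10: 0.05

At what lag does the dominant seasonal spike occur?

4

The largest autocorrelation is r_4 = 0.54, with a weaker echo at lag 8 (0.34); the remaining lags stay at or below 0.15.
The dominant spike at lag 4 indicates a seasonal period of 4.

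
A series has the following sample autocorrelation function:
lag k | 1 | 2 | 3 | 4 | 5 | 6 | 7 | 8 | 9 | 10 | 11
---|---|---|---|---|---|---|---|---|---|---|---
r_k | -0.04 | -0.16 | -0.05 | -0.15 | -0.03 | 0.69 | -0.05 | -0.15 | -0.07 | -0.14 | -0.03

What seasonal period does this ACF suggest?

The largest autocorrelation is r_6 = 0.69; the remaining lags stay at or below -0.03.
The dominant spike at lag 6 indicates a seasonal period of 6.

6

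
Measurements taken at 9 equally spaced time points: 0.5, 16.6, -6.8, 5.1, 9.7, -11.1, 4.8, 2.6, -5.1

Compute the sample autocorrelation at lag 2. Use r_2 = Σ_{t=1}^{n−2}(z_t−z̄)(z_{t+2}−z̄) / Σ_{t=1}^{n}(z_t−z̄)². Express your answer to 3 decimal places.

Mean z̄ = (0.5 + 16.6 − 6.8 + 5.1 + 9.7 − 11.1 + 4.8 + 2.6 − 5.1)/9 = 1.8111
Σ(z_t−z̄)(z_{t+2}−z̄) = (11.2901) + (48.6390) + (-67.9321) + (-42.4632) + (23.5790) + (-10.1854) + (-20.6565) = -57.7291
Denominator Σ(z_t−z̄)² = 591.6489
r_2 = -57.7291 / 591.6489 = -0.098

-0.098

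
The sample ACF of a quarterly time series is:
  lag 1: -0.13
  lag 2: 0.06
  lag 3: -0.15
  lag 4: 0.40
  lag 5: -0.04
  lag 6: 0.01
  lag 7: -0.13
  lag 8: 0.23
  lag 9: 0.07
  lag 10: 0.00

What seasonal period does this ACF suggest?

4

The largest autocorrelation is r_4 = 0.40, with a weaker echo at lag 8 (0.23); the remaining lags stay at or below 0.07.
The dominant spike at lag 4 indicates a seasonal period of 4.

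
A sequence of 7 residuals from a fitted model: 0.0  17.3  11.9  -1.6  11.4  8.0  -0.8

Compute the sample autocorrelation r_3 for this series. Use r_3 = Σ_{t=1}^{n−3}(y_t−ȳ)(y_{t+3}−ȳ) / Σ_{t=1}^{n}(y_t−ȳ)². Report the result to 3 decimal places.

Mean ȳ = (0.0 + 17.3 + 11.9 − 1.6 + 11.4 + 8.0 − 0.8)/7 = 6.6000
Deviations from mean: -6.6000, 10.7000, 5.3000, -8.2000, 4.8000, 1.4000, -7.4000
Numerator Σ_{t=1}^{4}(y_t−ȳ)(y_{t+3}−ȳ) = 173.5800
Denominator Σ(y_t−ȳ)² = 333.1400
r_3 = 173.5800 / 333.1400 = 0.521

0.521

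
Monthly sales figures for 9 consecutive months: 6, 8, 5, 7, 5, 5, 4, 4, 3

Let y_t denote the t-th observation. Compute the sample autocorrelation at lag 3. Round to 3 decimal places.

-0.030

Mean ȳ = (6 + 8 + 5 + 7 + 5 + 5 + 4 + 4 + 3)/9 = 5.2222
Σ(y_t−ȳ)(y_{t+3}−ȳ) = (1.3827) + (-0.6173) + (0.0494) + (-2.1728) + (0.2716) + (0.4938) = -0.5926
Denominator Σ(y_t−ȳ)² = 19.5556
r_3 = -0.5926 / 19.5556 = -0.030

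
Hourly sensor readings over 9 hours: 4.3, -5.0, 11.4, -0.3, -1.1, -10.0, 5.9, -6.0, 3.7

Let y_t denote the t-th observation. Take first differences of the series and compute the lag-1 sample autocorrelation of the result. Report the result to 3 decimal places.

-0.730

First differences Δy: -9.3, 16.4, -11.7, -0.8, -8.9, 15.9, -11.9, 9.7
Mean of differences = -0.0750
Numerator Σ(Δy_t−Δȳ)(Δy_{t+1}−Δȳ) = -774.1506
Denominator Σ(Δy_t−Δȳ)² = 1060.6550
r_1(Δy) = -774.1506 / 1060.6550 = -0.730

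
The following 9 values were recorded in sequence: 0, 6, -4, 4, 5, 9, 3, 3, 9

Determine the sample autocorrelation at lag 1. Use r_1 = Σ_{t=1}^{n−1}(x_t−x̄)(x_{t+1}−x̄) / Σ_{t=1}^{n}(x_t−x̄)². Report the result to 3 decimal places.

-0.206

Mean x̄ = (0 + 6 − 4 + 4 + 5 + 9 + 3 + 3 + 9)/9 = 3.8889
Numerator Σ_{t=1}^{8}(x_t−x̄)(x_{t+1}−x̄) = -28.2346
Denominator Σ(x_t−x̄)² = 136.8889
r_1 = -28.2346 / 136.8889 = -0.206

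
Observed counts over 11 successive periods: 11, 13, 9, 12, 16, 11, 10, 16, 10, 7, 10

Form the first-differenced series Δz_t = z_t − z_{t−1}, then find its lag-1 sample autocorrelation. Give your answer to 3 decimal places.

First differences Δz: 2, -4, 3, 4, -5, -1, 6, -6, -3, 3
Mean of differences = -0.1000
Numerator Σ(Δz_t−Δz̄)(Δz_{t+1}−Δz̄) = -56.6100
Denominator Σ(Δz_t−Δz̄)² = 160.9000
r_1(Δz) = -56.6100 / 160.9000 = -0.352

-0.352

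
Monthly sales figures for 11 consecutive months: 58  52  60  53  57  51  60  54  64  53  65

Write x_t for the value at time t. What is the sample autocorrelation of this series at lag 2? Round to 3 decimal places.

Mean x̄ = (58 + 52 + 60 + 53 + 57 + 51 + 60 + 54 + 64 + 53 + 65)/11 = 57.0000
Numerator Σ_{t=1}^{9}(x_t−x̄)(x_{t+2}−x̄) = 154.0000
Denominator Σ(x_t−x̄)² = 234.0000
r_2 = 154.0000 / 234.0000 = 0.658

0.658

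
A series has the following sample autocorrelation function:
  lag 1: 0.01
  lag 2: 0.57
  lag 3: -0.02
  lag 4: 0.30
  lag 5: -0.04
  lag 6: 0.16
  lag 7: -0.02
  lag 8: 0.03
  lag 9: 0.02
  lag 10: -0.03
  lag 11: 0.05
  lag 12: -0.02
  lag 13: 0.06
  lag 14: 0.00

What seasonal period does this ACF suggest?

The largest autocorrelation is r_2 = 0.57, with weaker echoes at lags 4 (0.30) and 6 (0.16); the remaining lags stay at or below 0.06.
The dominant spike at lag 2 indicates a seasonal period of 2.

2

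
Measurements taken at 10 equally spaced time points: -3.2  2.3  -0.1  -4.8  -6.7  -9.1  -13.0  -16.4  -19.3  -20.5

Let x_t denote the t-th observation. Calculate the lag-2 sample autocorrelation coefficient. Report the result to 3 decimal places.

Mean x̄ = (-3.2 + 2.3 − 0.1 − 4.8 − 6.7 − 9.1 − 13.0 − 16.4 − 19.3 − 20.5)/10 = -9.0800
Numerator Σ_{t=1}^{8}(x_t−x̄)(x_{t+2}−x̄) = 237.2692
Denominator Σ(x_t−x̄)² = 572.5160
r_2 = 237.2692 / 572.5160 = 0.414

0.414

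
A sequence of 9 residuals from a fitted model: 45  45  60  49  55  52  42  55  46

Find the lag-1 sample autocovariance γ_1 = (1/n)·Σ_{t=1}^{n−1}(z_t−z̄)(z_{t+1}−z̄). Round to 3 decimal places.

Mean z̄ = (45 + 45 + 60 + 49 + 55 + 52 + 42 + 55 + 46)/9 = 49.8889
Σ_{t=1}^{8}(z_t−z̄)(z_{t+1}−z̄) = -105.1235
γ_1 = -105.1235 / 9 = -11.680

-11.680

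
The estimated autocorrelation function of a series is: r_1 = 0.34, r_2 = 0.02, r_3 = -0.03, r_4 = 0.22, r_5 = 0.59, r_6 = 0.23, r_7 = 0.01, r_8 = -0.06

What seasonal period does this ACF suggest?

5

The largest autocorrelation is r_5 = 0.59; the remaining lags stay at or below 0.34. The elevated value at lag 1 (0.34), dropping to 0.02 at lag 2, reflects decaying short-term dependence rather than seasonality.
The dominant spike at lag 5 indicates a seasonal period of 5.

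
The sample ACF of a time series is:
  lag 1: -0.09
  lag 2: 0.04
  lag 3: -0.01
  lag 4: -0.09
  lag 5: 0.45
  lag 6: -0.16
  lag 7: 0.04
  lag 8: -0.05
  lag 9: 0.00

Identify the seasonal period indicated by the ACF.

The largest autocorrelation is r_5 = 0.45; the remaining lags stay at or below 0.04.
The dominant spike at lag 5 indicates a seasonal period of 5.

5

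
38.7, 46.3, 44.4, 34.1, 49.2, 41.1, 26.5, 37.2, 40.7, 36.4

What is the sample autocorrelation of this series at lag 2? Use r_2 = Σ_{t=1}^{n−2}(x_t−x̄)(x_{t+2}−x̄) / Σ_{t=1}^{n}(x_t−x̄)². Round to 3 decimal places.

-0.367

Mean x̄ = (38.7 + 46.3 + 44.4 + 34.1 + 49.2 + 41.1 + 26.5 + 37.2 + 40.7 + 36.4)/10 = 39.4600
Numerator Σ_{t=1}^{8}(x_t−x̄)(x_{t+2}−x̄) = -140.1832
Denominator Σ(x_t−x̄)² = 382.0240
r_2 = -140.1832 / 382.0240 = -0.367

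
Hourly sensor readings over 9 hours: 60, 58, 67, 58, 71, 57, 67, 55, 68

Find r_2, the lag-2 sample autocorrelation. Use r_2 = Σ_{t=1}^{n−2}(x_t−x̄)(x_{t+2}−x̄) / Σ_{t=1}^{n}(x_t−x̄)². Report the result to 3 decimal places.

Mean x̄ = (60 + 58 + 67 + 58 + 71 + 57 + 67 + 55 + 68)/9 = 62.3333
Σ(x_t−x̄)(x_{t+2}−x̄) = (-10.8889) + (18.7778) + (40.4444) + (23.1111) + (40.4444) + (39.1111) + (26.4444) = 177.4444
Denominator Σ(x_t−x̄)² = 276.0000
r_2 = 177.4444 / 276.0000 = 0.643

0.643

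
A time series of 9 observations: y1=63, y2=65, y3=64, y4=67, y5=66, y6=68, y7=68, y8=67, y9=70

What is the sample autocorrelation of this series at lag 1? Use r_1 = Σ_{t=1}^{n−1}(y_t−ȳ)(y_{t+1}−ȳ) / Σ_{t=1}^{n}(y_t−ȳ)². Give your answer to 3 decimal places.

0.300

Mean ȳ = (63 + 65 + 64 + 67 + 66 + 68 + 68 + 67 + 70)/9 = 66.4444
Numerator Σ_{t=1}^{8}(y_t−ȳ)(y_{t+1}−ȳ) = 11.4691
Denominator Σ(y_t−ȳ)² = 38.2222
r_1 = 11.4691 / 38.2222 = 0.300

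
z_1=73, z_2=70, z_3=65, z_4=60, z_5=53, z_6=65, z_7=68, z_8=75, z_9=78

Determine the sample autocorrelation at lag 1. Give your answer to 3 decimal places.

Mean z̄ = (73 + 70 + 65 + 60 + 53 + 65 + 68 + 75 + 78)/9 = 67.4444
Numerator Σ_{t=1}^{8}(z_t−z̄)(z_{t+1}−z̄) = 251.5802
Denominator Σ(z_t−z̄)² = 482.2222
r_1 = 251.5802 / 482.2222 = 0.522

0.522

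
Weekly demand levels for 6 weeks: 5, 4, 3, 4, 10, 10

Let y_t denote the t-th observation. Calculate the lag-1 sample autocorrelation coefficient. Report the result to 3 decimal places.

Mean ȳ = (5 + 4 + 3 + 4 + 10 + 10)/6 = 6.0000
Σ(y_t−ȳ)(y_{t+1}−ȳ) = (2.0000) + (6.0000) + (6.0000) + (-8.0000) + (16.0000) = 22.0000
Denominator Σ(y_t−ȳ)² = 50.0000
r_1 = 22.0000 / 50.0000 = 0.440

0.440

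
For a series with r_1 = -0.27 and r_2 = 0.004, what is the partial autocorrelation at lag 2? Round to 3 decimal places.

-0.074

φ_{22} = (r_2 − r_1²) / (1 − r_1²)
r_1² = (-0.27)² = 0.0729
Numerator = 0.004 − 0.0729 = -0.0689; denominator = 1 − 0.0729 = 0.9271
φ_{22} = -0.0689 / 0.9271 = -0.074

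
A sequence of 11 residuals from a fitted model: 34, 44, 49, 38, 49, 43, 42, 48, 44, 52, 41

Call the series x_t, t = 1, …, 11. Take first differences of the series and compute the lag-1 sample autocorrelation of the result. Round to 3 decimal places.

First differences Δx: 10, 5, -11, 11, -6, -1, 6, -4, 8, -11
Mean of differences = 0.7000
Numerator Σ(Δx_t−Δx̄)(Δx_{t+1}−Δx̄) = -342.0900
Denominator Σ(Δx_t−Δx̄)² = 636.1000
r_1(Δx) = -342.0900 / 636.1000 = -0.538

-0.538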